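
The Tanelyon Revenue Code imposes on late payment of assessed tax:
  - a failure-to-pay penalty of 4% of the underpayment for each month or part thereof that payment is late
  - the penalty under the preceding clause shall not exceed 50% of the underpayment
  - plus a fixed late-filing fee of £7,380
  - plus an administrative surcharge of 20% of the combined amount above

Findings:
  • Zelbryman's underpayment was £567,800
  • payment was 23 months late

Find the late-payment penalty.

£349,536

Accrued rate: 4% × 23 = 92%, capped at 50% → 50%
Failure-to-pay penalty: 50% of £567,800 = £283,900
Penalty before surcharge: £283,900 + £7,380 = £291,280
Administrative surcharge: 20% of £291,280 = £58,256
Total penalty: £291,280 + £58,256 = £349,536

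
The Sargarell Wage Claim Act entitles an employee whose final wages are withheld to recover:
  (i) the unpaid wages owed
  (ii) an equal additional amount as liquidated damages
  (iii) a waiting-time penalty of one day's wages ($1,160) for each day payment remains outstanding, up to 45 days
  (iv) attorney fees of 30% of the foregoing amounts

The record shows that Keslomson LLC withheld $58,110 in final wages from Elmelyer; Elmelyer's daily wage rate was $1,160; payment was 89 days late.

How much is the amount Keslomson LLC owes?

Liquidated damages (equal amount): $58,110
Penalty days: min(89, 45) = 45
Waiting-time penalty: 45 × $1,160 = $52,200
Subtotal: $58,110 + $58,110 + $52,200 = $168,420
Attorney fees: 30% of $168,420 = $50,526
Total award: $168,420 + $50,526 = $218,946

$218,946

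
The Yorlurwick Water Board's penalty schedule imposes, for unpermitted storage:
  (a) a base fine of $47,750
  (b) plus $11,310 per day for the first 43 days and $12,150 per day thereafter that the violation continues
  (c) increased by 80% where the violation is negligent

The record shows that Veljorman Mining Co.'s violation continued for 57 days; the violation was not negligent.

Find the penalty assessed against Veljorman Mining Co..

Civil penalty: $704,180

First 43 days: 43 × $11,310 = $486,330
Remaining days: (57 − 43) × $12,150 = $170,100
Per-day component: $486,330 + $170,100 = $656,430
Base plus per-day: $47,750 + $656,430 = $704,180
The violation was not negligent: no 80% increase.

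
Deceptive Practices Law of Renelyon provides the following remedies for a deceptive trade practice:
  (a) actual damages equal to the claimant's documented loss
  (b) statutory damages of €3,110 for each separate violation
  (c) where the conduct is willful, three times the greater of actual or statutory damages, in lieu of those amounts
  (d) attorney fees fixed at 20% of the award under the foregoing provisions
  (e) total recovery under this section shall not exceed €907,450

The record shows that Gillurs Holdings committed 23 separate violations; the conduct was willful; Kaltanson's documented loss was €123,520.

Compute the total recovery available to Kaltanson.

Statutory damages: 23 × €3,110 = €71,530
Greater of actual damages (€123,520) or statutory damages (€71,530): €123,520
Trebled: 3 × €123,520 = €370,560
Attorney fees: 20% of €370,560 = €74,112
Total before cap: €370,560 + €74,112 = €444,672
Cap at €907,450: €444,672 is within the cap, no reduction.

€444,672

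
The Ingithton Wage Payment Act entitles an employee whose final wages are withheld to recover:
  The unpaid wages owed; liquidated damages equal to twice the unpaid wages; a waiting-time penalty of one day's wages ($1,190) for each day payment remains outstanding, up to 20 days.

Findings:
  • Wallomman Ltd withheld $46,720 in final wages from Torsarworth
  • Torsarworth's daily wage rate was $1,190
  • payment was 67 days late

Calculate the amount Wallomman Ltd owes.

$163,960

Doubled: 2 × $46,720 = $93,440
Penalty days: min(67, 20) = 20
Waiting-time penalty: 20 × $1,190 = $23,800
Total award: $46,720 + $93,440 + $23,800 = $163,960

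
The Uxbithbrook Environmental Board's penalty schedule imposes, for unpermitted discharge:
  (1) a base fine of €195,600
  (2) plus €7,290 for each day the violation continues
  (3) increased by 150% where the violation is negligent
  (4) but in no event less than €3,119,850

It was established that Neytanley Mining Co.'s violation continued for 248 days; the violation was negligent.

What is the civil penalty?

Per-day component: 248 × €7,290 = €1,807,920
Base plus per-day: €195,600 + €1,807,920 = €2,003,520
Enhancement: 150% of €2,003,520 = €3,005,280
Enhanced fine: €2,003,520 + €3,005,280 = €5,008,800
Minimum €3,119,850: €5,008,800 meets the minimum, no increase.

€5,008,800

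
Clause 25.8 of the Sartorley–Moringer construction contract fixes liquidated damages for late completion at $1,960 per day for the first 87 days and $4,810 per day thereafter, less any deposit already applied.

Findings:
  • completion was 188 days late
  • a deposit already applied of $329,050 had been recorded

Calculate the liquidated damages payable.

$327,280

First 87 days: 87 × $1,960 = $170,520
Remaining days: (188 − 87) × $4,810 = $485,810
Accrued per-day damages: $170,520 + $485,810 = $656,330
Less deposit already applied: $656,330 − $329,050 = $327,280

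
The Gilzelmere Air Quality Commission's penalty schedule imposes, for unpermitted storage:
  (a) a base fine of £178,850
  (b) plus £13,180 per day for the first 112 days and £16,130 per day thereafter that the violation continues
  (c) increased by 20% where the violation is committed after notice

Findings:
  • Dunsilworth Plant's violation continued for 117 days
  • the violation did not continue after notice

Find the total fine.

£1,735,660

First 112 days: 112 × £13,180 = £1,476,160
Remaining days: (117 − 112) × £16,130 = £80,650
Per-day component: £1,476,160 + £80,650 = £1,556,810
Base plus per-day: £178,850 + £1,556,810 = £1,735,660
The violation did not continue after notice: no 20% increase.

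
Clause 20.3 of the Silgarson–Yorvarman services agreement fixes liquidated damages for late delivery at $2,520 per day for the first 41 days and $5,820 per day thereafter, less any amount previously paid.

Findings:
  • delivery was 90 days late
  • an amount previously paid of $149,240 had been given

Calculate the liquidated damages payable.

First 41 days: 41 × $2,520 = $103,320
Remaining days: (90 − 41) × $5,820 = $285,180
Accrued per-day damages: $103,320 + $285,180 = $388,500
Less amount previously paid: $388,500 − $149,240 = $239,260

$239,260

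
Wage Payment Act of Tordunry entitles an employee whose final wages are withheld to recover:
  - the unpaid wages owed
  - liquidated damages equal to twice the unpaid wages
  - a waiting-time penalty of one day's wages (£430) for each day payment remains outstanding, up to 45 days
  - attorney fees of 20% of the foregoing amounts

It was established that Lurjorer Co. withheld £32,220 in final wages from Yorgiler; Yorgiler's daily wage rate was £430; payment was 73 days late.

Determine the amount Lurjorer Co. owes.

£139,212

Doubled: 2 × £32,220 = £64,440
Penalty days: min(73, 45) = 45
Waiting-time penalty: 45 × £430 = £19,350
Subtotal: £32,220 + £64,440 + £19,350 = £116,010
Attorney fees: 20% of £116,010 = £23,202
Total award: £116,010 + £23,202 = £139,212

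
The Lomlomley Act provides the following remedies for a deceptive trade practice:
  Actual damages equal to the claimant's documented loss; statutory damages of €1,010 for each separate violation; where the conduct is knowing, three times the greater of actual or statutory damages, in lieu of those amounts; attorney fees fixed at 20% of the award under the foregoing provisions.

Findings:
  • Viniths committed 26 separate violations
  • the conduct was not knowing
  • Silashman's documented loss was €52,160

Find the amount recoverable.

Statutory damages: 26 × €1,010 = €26,260
Conduct not knowing: the in-lieu enhancement does not apply.
Actual plus statutory damages: €52,160 + €26,260 = €78,420
Attorney fees: 20% of €78,420 = €15,684
Total recovery: €78,420 + €15,684 = €94,104

€94,104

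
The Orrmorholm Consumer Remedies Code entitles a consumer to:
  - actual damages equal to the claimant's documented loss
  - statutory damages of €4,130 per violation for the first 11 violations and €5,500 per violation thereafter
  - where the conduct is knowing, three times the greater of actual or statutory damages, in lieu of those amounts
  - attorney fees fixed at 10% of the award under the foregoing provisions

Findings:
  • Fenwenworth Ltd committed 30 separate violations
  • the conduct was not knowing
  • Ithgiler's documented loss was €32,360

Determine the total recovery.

First 11 violations: 11 × €4,130 = €45,430
Remaining violations: (30 − 11) × €5,500 = €104,500
Statutory damages: €45,430 + €104,500 = €149,930
Conduct not knowing: the in-lieu enhancement does not apply.
Actual plus statutory damages: €32,360 + €149,930 = €182,290
Attorney fees: 10% of €182,290 = €18,229
Total recovery: €182,290 + €18,229 = €200,519

€200,519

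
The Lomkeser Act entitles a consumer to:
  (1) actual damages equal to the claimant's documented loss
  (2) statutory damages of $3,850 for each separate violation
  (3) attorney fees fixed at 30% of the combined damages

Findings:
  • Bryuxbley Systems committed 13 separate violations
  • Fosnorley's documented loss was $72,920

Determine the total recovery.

Statutory damages: 13 × $3,850 = $50,050
Combined damages: $72,920 + $50,050 = $122,970
Attorney fees: 30% of $122,970 = $36,891
Total recovery: $122,970 + $36,891 = $159,861

$159,861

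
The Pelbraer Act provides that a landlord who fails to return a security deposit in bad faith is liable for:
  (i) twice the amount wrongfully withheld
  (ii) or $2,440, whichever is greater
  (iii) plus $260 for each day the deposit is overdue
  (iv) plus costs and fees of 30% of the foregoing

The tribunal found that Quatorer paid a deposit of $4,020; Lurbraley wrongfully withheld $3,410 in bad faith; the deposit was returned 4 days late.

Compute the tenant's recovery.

$10,218

Doubled: 2 × $3,410 = $6,820
Minimum $2,440: $6,820 meets the minimum, no increase.
Late-return penalty: 4 × $260 = $1,040
Damages plus late penalty: $6,820 + $1,040 = $7,860
Costs and fees: 30% of $7,860 = $2,358
Total recovery: $7,860 + $2,358 = $10,218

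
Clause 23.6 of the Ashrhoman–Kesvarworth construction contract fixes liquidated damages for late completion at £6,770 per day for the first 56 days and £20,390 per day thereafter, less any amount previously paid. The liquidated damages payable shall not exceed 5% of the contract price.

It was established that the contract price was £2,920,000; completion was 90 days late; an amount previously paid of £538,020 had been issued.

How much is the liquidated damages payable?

£146,000

First 56 days: 56 × £6,770 = £379,120
Remaining days: (90 − 56) × £20,390 = £693,260
Accrued per-day damages: £379,120 + £693,260 = £1,072,380
Less amount previously paid: £1,072,380 − £538,020 = £534,360
Cap: 5% of £2,920,000 = £146,000
Cap at £146,000: £534,360 exceeds the cap → £146,000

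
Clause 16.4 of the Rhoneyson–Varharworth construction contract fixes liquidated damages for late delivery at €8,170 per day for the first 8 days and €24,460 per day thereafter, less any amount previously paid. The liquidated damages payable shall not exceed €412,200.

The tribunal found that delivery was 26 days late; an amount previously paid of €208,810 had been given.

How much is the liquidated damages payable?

Liquidated damages: €296,830

First 8 days: 8 × €8,170 = €65,360
Remaining days: (26 − 8) × €24,460 = €440,280
Accrued per-day damages: €65,360 + €440,280 = €505,640
Less amount previously paid: €505,640 − €208,810 = €296,830
Cap at €412,200: €296,830 is within the cap, no reduction.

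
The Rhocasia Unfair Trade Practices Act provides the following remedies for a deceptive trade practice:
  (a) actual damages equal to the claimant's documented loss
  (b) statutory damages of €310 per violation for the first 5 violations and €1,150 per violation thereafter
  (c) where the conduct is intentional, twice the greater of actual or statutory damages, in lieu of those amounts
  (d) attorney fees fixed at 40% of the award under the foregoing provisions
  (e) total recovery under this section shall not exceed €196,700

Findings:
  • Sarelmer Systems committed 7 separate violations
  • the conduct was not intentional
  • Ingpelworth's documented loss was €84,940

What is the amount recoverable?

First 5 violations: 5 × €310 = €1,550
Remaining violations: (7 − 5) × €1,150 = €2,300
Statutory damages: €1,550 + €2,300 = €3,850
Conduct not intentional: the in-lieu enhancement does not apply.
Actual plus statutory damages: €84,940 + €3,850 = €88,790
Attorney fees: 40% of €88,790 = €35,516
Total before cap: €88,790 + €35,516 = €124,306
Cap at €196,700: €124,306 is within the cap, no reduction.

€124,306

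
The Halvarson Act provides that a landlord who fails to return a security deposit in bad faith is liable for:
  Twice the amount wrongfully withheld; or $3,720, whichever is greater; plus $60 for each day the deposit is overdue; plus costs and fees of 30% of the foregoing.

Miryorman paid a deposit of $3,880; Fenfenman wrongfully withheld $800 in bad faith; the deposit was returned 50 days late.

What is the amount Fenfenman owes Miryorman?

Doubled: 2 × $800 = $1,600
Minimum $3,720: $1,600 is below the minimum → $3,720
Late-return penalty: 50 × $60 = $3,000
Damages plus late penalty: $3,720 + $3,000 = $6,720
Costs and fees: 30% of $6,720 = $2,016
Total recovery: $6,720 + $2,016 = $8,736

$8,736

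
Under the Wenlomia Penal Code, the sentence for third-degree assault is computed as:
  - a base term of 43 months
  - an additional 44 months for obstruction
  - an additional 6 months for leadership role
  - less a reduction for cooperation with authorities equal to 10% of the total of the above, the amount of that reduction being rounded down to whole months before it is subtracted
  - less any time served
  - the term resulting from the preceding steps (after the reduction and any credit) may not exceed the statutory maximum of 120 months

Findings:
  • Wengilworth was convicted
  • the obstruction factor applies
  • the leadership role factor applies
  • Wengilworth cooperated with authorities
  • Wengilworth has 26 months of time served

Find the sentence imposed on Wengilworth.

58 months

Obstruction enhancement: +44 months
Leadership role enhancement: +6 months
Adjusted term: 43 months + 44 months + 6 months = 93 months
Cooperation with authorities reduction: 10% of 93 months = 9 months (rounded down)
After reduction: 93 − 9 = 84 months
Less time served: 84 months − 26 months = 58 months
Cap at 120 months: 58 months is within the cap, no reduction.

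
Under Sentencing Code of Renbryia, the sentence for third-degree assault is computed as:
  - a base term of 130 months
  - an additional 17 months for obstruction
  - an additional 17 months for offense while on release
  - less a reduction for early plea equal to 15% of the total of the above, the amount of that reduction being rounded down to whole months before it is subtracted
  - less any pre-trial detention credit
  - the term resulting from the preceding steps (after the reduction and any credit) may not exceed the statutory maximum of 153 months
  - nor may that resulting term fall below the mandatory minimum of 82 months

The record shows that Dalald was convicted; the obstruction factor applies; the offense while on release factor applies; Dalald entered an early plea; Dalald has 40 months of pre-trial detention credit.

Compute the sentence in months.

100 months

Obstruction enhancement: +17 months
Offense while on release enhancement: +17 months
Adjusted term: 130 months + 17 months + 17 months = 164 months
Early plea reduction: 15% of 164 months = 24 months (rounded down)
After reduction: 164 − 24 = 140 months
Less pre-trial detention credit: 140 months − 40 months = 100 months
Cap at 153 months: 100 months is within the cap, no reduction.
Minimum 82 months: 100 months meets the minimum, no increase.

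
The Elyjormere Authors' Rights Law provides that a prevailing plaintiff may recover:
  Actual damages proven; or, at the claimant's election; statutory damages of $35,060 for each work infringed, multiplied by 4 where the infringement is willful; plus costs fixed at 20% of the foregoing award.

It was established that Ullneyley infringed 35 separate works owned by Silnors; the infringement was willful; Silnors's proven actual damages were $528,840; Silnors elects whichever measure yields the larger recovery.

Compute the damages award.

Award: $5,890,080

Statutory damages: 35 × $35,060 = $1,227,100
Multiplied by 4: 4 × $1,227,100 = $4,908,400
Greater of actual damages ($528,840) or enhanced statutory damages ($4,908,400): $4,908,400
Costs: 20% of $4,908,400 = $981,680
Award plus costs: $4,908,400 + $981,680 = $5,890,080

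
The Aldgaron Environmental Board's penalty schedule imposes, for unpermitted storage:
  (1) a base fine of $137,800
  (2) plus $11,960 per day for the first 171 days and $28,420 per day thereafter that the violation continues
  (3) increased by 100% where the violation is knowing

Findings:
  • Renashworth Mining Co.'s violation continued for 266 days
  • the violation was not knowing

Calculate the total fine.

First 171 days: 171 × $11,960 = $2,045,160
Remaining days: (266 − 171) × $28,420 = $2,699,900
Per-day component: $2,045,160 + $2,699,900 = $4,745,060
Base plus per-day: $137,800 + $4,745,060 = $4,882,860
The violation was not knowing: no 100% increase.

$4,882,860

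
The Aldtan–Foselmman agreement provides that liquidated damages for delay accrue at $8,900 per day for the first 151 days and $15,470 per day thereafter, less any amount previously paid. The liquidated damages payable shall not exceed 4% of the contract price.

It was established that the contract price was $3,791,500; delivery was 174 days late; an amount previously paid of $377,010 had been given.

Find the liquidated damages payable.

$151,660

First 151 days: 151 × $8,900 = $1,343,900
Remaining days: (174 − 151) × $15,470 = $355,810
Accrued per-day damages: $1,343,900 + $355,810 = $1,699,710
Less amount previously paid: $1,699,710 − $377,010 = $1,322,700
Cap: 4% of $3,791,500 = $151,660
Cap at $151,660: $1,322,700 exceeds the cap → $151,660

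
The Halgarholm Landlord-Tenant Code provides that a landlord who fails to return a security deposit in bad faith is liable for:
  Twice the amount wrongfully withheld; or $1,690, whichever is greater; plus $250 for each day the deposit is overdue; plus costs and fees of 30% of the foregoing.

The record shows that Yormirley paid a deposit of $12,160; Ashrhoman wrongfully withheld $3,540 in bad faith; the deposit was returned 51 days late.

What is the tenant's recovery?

Doubled: 2 × $3,540 = $7,080
Minimum $1,690: $7,080 meets the minimum, no increase.
Late-return penalty: 51 × $250 = $12,750
Damages plus late penalty: $7,080 + $12,750 = $19,830
Costs and fees: 30% of $19,830 = $5,949
Total recovery: $19,830 + $5,949 = $25,779

Recovery: $25,779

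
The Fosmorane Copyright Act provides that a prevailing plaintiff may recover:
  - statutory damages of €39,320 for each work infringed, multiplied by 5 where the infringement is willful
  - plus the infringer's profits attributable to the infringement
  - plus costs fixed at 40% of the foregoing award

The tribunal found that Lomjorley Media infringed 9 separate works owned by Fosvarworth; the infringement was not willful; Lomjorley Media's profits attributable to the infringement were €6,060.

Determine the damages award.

€503,916

Statutory damages: 9 × €39,320 = €353,880
Infringement not willful: no ×5 enhancement.
Combined award: €353,880 + €6,060 = €359,940
Costs: 40% of €359,940 = €143,976
Award plus costs: €359,940 + €143,976 = €503,916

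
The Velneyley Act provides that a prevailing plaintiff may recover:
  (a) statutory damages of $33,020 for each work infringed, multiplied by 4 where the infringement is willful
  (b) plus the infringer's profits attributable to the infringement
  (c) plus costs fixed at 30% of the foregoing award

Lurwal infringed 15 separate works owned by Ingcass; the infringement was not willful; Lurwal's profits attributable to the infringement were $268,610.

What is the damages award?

$993,083

Statutory damages: 15 × $33,020 = $495,300
Infringement not willful: no ×4 enhancement.
Combined award: $495,300 + $268,610 = $763,910
Costs: 30% of $763,910 = $229,173
Award plus costs: $763,910 + $229,173 = $993,083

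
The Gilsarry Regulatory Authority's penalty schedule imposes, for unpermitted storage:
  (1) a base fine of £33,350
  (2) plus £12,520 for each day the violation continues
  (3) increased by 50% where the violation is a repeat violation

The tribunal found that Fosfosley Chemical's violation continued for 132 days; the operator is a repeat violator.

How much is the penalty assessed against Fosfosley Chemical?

Per-day component: 132 × £12,520 = £1,652,640
Base plus per-day: £33,350 + £1,652,640 = £1,685,990
Enhancement: 50% of £1,685,990 = £842,995
Enhanced fine: £1,685,990 + £842,995 = £2,528,985

£2,528,985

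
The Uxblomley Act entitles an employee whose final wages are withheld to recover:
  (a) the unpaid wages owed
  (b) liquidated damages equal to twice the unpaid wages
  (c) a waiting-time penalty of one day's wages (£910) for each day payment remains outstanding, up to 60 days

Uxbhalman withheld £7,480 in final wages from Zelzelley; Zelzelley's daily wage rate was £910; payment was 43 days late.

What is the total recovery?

Total award: £61,570

Doubled: 2 × £7,480 = £14,960
Penalty days: min(43, 60) = 43
Waiting-time penalty: 43 × £910 = £39,130
Total award: £7,480 + £14,960 + £39,130 = £61,570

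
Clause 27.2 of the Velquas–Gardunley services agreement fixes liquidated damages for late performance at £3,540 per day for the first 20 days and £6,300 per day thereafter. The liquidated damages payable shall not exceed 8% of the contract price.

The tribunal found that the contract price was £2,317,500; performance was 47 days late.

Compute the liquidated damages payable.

First 20 days: 20 × £3,540 = £70,800
Remaining days: (47 − 20) × £6,300 = £170,100
Accrued per-day damages: £70,800 + £170,100 = £240,900
Cap: 8% of £2,317,500 = £185,400
Cap at £185,400: £240,900 exceeds the cap → £185,400

£185,400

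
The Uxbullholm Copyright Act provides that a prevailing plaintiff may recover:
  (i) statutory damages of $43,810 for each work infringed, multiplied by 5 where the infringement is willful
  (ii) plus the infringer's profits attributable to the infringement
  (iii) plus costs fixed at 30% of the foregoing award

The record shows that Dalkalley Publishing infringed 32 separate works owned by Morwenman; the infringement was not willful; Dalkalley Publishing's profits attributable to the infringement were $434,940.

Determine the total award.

Award: $2,387,918

Statutory damages: 32 × $43,810 = $1,401,920
Infringement not willful: no ×5 enhancement.
Combined award: $1,401,920 + $434,940 = $1,836,860
Costs: 30% of $1,836,860 = $551,058
Award plus costs: $1,836,860 + $551,058 = $2,387,918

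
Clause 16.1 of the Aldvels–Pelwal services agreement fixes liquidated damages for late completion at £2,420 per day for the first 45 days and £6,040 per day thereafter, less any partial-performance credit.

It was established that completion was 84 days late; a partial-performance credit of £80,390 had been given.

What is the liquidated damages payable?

First 45 days: 45 × £2,420 = £108,900
Remaining days: (84 − 45) × £6,040 = £235,560
Accrued per-day damages: £108,900 + £235,560 = £344,460
Less partial-performance credit: £344,460 − £80,390 = £264,070

£264,070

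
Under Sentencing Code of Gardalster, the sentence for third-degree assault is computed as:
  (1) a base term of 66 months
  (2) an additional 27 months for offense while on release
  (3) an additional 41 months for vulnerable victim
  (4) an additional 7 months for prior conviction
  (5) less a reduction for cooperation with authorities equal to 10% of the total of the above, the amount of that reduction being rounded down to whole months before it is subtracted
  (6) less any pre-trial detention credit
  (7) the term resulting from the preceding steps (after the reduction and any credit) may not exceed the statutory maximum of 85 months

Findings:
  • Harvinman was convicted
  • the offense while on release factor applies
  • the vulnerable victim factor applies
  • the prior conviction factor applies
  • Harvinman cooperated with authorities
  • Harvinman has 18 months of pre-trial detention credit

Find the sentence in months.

85 months

Offense while on release enhancement: +27 months
Vulnerable victim enhancement: +41 months
Prior conviction enhancement: +7 months
Adjusted term: 66 months + 27 months + 41 months + 7 months = 141 months
Cooperation with authorities reduction: 10% of 141 months = 14 months (rounded down)
After reduction: 141 − 14 = 127 months
Less pre-trial detention credit: 127 months − 18 months = 109 months
Cap at 85 months: 109 months exceeds the cap → 85 months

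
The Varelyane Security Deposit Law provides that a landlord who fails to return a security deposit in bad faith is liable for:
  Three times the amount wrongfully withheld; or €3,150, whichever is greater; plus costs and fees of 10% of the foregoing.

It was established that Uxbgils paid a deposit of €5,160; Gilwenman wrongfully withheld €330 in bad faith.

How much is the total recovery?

Trebled: 3 × €330 = €990
Minimum €3,150: €990 is below the minimum → €3,150
Costs and fees: 10% of €3,150 = €315
Total recovery: €3,150 + €315 = €3,465

Recovery: €3,465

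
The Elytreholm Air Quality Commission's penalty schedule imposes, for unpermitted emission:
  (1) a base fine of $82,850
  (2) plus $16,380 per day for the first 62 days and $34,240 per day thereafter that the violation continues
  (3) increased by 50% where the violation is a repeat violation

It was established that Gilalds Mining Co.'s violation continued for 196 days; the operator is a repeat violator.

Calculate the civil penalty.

First 62 days: 62 × $16,380 = $1,015,560
Remaining days: (196 − 62) × $34,240 = $4,588,160
Per-day component: $1,015,560 + $4,588,160 = $5,603,720
Base plus per-day: $82,850 + $5,603,720 = $5,686,570
Enhancement: 50% of $5,686,570 = $2,843,285
Enhanced fine: $5,686,570 + $2,843,285 = $8,529,855

$8,529,855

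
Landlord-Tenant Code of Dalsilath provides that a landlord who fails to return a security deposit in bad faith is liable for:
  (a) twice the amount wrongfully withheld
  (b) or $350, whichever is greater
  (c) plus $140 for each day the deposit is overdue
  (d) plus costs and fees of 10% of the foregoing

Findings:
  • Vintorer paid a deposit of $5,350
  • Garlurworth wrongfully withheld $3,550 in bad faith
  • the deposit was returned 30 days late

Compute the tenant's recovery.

Doubled: 2 × $3,550 = $7,100
Minimum $350: $7,100 meets the minimum, no increase.
Late-return penalty: 30 × $140 = $4,200
Damages plus late penalty: $7,100 + $4,200 = $11,300
Costs and fees: 10% of $11,300 = $1,130
Total recovery: $11,300 + $1,130 = $12,430

$12,430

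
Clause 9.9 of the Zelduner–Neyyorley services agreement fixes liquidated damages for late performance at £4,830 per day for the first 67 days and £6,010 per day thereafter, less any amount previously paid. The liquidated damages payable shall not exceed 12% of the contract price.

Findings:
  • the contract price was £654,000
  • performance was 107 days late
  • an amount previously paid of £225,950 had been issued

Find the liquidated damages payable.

First 67 days: 67 × £4,830 = £323,610
Remaining days: (107 − 67) × £6,010 = £240,400
Accrued per-day damages: £323,610 + £240,400 = £564,010
Less amount previously paid: £564,010 − £225,950 = £338,060
Cap: 12% of £654,000 = £78,480
Cap at £78,480: £338,060 exceeds the cap → £78,480

£78,480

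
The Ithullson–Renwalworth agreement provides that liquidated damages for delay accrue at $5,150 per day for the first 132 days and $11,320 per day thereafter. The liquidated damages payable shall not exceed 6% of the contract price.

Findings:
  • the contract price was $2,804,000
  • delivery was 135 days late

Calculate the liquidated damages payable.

First 132 days: 132 × $5,150 = $679,800
Remaining days: (135 − 132) × $11,320 = $33,960
Accrued per-day damages: $679,800 + $33,960 = $713,760
Cap: 6% of $2,804,000 = $168,240
Cap at $168,240: $713,760 exceeds the cap → $168,240

Liquidated damages: $168,240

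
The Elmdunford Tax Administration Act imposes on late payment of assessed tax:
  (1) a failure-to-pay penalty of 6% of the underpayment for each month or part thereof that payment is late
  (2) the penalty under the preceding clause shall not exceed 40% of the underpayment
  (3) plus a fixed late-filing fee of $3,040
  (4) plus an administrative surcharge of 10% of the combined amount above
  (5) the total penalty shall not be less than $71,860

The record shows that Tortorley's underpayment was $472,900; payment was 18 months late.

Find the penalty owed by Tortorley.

$211,420

Accrued rate: 6% × 18 = 108%, capped at 40% → 40%
Failure-to-pay penalty: 40% of $472,900 = $189,160
Penalty before surcharge: $189,160 + $3,040 = $192,200
Administrative surcharge: 10% of $192,200 = $19,220
Total penalty: $192,200 + $19,220 = $211,420
Minimum $71,860: $211,420 meets the minimum, no increase.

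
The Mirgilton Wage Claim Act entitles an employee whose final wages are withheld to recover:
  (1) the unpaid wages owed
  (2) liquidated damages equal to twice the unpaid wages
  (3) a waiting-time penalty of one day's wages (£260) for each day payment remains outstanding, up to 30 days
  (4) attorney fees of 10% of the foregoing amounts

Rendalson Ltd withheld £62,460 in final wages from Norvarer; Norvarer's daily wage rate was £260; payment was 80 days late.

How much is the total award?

Doubled: 2 × £62,460 = £124,920
Penalty days: min(80, 30) = 30
Waiting-time penalty: 30 × £260 = £7,800
Subtotal: £62,460 + £124,920 + £7,800 = £195,180
Attorney fees: 10% of £195,180 = £19,518
Total award: £195,180 + £19,518 = £214,698

£214,698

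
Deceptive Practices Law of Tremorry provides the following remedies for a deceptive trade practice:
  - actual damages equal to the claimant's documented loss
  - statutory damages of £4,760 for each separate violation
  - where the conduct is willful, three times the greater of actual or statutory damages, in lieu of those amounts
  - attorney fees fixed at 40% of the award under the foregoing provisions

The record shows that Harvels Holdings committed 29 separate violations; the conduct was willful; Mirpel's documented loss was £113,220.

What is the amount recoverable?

£579,768

Statutory damages: 29 × £4,760 = £138,040
Greater of actual damages (£113,220) or statutory damages (£138,040): £138,040
Trebled: 3 × £138,040 = £414,120
Attorney fees: 40% of £414,120 = £165,648
Total recovery: £414,120 + £165,648 = £579,768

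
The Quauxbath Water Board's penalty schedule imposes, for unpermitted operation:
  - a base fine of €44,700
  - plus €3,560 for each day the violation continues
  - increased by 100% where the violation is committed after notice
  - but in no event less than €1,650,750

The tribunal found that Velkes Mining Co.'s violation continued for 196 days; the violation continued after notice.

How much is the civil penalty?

€1,650,750

Per-day component: 196 × €3,560 = €697,760
Base plus per-day: €44,700 + €697,760 = €742,460
Enhancement: 100% of €742,460 = €742,460
Enhanced fine: €742,460 + €742,460 = €1,484,920
Minimum €1,650,750: €1,484,920 is below the minimum → €1,650,750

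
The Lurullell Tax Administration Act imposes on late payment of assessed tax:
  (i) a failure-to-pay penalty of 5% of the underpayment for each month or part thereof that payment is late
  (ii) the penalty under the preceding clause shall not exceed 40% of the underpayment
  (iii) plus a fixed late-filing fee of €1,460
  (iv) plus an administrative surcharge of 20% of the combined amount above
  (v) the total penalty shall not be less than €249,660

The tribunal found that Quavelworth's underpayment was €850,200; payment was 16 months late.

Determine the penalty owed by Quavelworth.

Accrued rate: 5% × 16 = 80%, capped at 40% → 40%
Failure-to-pay penalty: 40% of €850,200 = €340,080
Penalty before surcharge: €340,080 + €1,460 = €341,540
Administrative surcharge: 20% of €341,540 = €68,308
Total penalty: €341,540 + €68,308 = €409,848
Minimum €249,660: €409,848 meets the minimum, no increase.

€409,848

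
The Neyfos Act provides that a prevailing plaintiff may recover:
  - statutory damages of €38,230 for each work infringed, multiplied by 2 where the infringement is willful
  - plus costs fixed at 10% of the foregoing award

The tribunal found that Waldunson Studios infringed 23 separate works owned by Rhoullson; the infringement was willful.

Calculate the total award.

Statutory damages: 23 × €38,230 = €879,290
Doubled: 2 × €879,290 = €1,758,580
Costs: 10% of €1,758,580 = €175,858
Award plus costs: €1,758,580 + €175,858 = €1,934,438

€1,934,438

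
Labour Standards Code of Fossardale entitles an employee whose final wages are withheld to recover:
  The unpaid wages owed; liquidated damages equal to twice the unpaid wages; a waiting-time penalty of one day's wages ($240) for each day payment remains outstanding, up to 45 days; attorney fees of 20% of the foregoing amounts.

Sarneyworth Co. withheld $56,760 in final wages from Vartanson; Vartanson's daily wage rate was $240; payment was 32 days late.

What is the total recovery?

Doubled: 2 × $56,760 = $113,520
Penalty days: min(32, 45) = 32
Waiting-time penalty: 32 × $240 = $7,680
Subtotal: $56,760 + $113,520 + $7,680 = $177,960
Attorney fees: 20% of $177,960 = $35,592
Total award: $177,960 + $35,592 = $213,552

$213,552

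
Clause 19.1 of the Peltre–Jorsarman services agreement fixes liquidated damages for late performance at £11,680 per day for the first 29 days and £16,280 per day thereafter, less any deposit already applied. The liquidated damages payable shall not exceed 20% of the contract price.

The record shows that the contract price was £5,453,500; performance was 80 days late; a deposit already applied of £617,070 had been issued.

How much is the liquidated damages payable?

First 29 days: 29 × £11,680 = £338,720
Remaining days: (80 − 29) × £16,280 = £830,280
Accrued per-day damages: £338,720 + £830,280 = £1,169,000
Less deposit already applied: £1,169,000 − £617,070 = £551,930
Cap: 20% of £5,453,500 = £1,090,700
Cap at £1,090,700: £551,930 is within the cap, no reduction.

£551,930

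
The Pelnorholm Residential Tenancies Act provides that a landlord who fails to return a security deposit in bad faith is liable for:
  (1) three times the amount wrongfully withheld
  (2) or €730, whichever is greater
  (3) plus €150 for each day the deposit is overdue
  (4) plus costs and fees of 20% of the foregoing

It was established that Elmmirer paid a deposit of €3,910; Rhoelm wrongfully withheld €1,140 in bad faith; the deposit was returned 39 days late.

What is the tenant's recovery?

Trebled: 3 × €1,140 = €3,420
Minimum €730: €3,420 meets the minimum, no increase.
Late-return penalty: 39 × €150 = €5,850
Damages plus late penalty: €3,420 + €5,850 = €9,270
Costs and fees: 20% of €9,270 = €1,854
Total recovery: €9,270 + €1,854 = €11,124

€11,124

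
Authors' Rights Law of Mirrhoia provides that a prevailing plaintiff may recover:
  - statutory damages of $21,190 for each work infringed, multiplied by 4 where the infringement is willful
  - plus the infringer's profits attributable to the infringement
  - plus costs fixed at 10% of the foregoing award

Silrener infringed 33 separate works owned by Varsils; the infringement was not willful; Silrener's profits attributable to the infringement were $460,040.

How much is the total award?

$1,275,241

Statutory damages: 33 × $21,190 = $699,270
Infringement not willful: no ×4 enhancement.
Combined award: $699,270 + $460,040 = $1,159,310
Costs: 10% of $1,159,310 = $115,931
Award plus costs: $1,159,310 + $115,931 = $1,275,241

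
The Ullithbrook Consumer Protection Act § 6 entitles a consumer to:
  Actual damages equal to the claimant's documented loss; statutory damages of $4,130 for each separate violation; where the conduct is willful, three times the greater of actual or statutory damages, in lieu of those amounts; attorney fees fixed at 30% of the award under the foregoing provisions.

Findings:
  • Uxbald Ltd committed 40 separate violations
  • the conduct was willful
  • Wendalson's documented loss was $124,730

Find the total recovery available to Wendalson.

Statutory damages: 40 × $4,130 = $165,200
Greater of actual damages ($124,730) or statutory damages ($165,200): $165,200
Trebled: 3 × $165,200 = $495,600
Attorney fees: 30% of $495,600 = $148,680
Total recovery: $495,600 + $148,680 = $644,280

$644,280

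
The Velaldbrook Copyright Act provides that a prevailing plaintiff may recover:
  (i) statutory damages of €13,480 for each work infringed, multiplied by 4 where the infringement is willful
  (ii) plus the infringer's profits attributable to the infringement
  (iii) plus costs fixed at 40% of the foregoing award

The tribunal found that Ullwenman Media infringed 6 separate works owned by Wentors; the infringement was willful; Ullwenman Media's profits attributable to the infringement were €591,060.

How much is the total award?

Statutory damages: 6 × €13,480 = €80,880
Multiplied by 4: 4 × €80,880 = €323,520
Combined award: €323,520 + €591,060 = €914,580
Costs: 40% of €914,580 = €365,832
Award plus costs: €914,580 + €365,832 = €1,280,412

€1,280,412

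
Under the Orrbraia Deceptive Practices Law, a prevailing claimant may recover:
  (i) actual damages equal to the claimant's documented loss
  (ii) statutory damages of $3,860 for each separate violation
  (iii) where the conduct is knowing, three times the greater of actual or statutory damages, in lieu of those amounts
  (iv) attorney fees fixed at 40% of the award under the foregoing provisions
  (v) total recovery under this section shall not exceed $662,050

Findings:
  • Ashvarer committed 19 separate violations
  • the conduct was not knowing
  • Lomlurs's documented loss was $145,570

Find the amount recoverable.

$306,474

Statutory damages: 19 × $3,860 = $73,340
Conduct not knowing: the in-lieu enhancement does not apply.
Actual plus statutory damages: $145,570 + $73,340 = $218,910
Attorney fees: 40% of $218,910 = $87,564
Total before cap: $218,910 + $87,564 = $306,474
Cap at $662,050: $306,474 is within the cap, no reduction.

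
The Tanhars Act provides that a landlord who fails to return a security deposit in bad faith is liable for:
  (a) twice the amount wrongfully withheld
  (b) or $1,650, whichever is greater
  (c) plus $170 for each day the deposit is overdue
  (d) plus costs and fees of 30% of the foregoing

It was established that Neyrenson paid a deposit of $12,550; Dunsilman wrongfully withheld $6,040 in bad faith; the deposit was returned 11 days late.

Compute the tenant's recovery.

Recovery: $18,135

Doubled: 2 × $6,040 = $12,080
Minimum $1,650: $12,080 meets the minimum, no increase.
Late-return penalty: 11 × $170 = $1,870
Damages plus late penalty: $12,080 + $1,870 = $13,950
Costs and fees: 30% of $13,950 = $4,185
Total recovery: $13,950 + $4,185 = $18,135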